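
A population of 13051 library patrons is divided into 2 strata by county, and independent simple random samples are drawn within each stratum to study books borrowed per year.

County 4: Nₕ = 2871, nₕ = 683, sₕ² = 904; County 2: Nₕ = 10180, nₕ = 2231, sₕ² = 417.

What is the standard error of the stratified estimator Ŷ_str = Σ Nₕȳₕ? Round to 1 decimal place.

Var(Ŷ_str) = Σₕ Nₕ²(1 − fₕ)sₕ²/nₕ.
County 4: 2871²·(1 − 683/2871)·904/683 = 8.3143487 × 10^6.
County 2: 10180²·(1 − 2231/10180)·417/2231 = 1.5125048 × 10^7.
Sum = 2.3439397 × 10^7.
SE = √(2.3439397 × 10^7) = 4841.4.

4841.4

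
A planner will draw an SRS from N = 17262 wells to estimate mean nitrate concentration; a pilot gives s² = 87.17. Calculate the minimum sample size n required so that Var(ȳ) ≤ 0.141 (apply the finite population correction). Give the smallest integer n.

Without fpc, n₀ = s²/D = 87.17/0.141 = 618.2270.
With fpc, (1 − n/N)·s²/n ≤ D requires n ≥ n₀/(1 + n₀/N) = 618.2270/(1 + 618.2270/17262) = 596.8512.
Rounding up, n = 597.

597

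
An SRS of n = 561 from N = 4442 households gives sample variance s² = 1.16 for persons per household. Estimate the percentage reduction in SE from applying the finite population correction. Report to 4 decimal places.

f = n/N = 561/4442 = 0.12629446.
SE_no-fpc = √(s²/n) = 0.045472367; SE_fpc = √((1−f)s²/n) = 0.04250403.
Ratio = √(1−f) = 0.93472217. Reduction = 100·(1 − 0.93472217) = 6.5278%.

6.5278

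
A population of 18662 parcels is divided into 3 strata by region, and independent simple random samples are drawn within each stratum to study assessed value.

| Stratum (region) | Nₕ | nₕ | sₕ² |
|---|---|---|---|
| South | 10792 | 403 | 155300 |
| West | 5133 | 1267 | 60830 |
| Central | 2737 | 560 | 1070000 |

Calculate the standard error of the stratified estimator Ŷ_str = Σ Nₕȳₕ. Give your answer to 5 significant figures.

Var(Ŷ_str) = Σₕ Nₕ²(1 − fₕ)sₕ²/nₕ.
South: 10792²·(1 − 403/10792)·155300/403 = 4.3205804 × 10^10.
West: 5133²·(1 − 1267/5133)·60830/1267 = 9.5273982 × 10^8.
Central: 2737²·(1 − 560/2737)·1070000/560 = 1.1384894 × 10^10.
Sum = 5.5543438 × 10^10.
SE = √(5.5543438 × 10^10) = 235680.

235680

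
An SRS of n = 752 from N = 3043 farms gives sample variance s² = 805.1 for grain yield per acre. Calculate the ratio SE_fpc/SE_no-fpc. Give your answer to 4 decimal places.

f = n/N = 752/3043 = 0.24712455.
SE_no-fpc = √(s²/n) = 1.0347037; SE_fpc = √((1−f)s²/n) = 0.89779578.
Ratio = √(1−f) = 0.86768396.

0.8677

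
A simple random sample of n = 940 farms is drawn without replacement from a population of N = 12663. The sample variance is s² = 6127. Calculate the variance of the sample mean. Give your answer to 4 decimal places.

6.0342

Under SRS without replacement, Var(ȳ) = (1 − f)·s²/n with f = n/N = 940/12663 = 0.07423201.
Var(ȳ) = (1 − 0.07423201)·6127/940 = 0.92576799·6.5180851 = 6.0342345.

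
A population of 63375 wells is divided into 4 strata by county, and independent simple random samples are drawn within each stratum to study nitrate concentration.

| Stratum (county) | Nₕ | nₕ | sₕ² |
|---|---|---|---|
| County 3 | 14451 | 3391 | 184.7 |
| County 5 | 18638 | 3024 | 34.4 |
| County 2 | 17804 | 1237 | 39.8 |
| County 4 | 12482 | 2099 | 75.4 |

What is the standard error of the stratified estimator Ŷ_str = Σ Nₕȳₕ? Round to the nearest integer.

5115

Var(Ŷ_str) = Σₕ Nₕ²(1 − fₕ)sₕ²/nₕ.
County 3: 14451²·(1 − 3391/14451)·184.7/3391 = 8.7054682 × 10^6.
County 5: 18638²·(1 − 3024/18638)·34.4/3024 = 3.3104737 × 10^6.
County 2: 17804²·(1 − 1237/17804)·39.8/1237 = 9.4901883 × 10^6.
County 4: 12482²·(1 − 2099/12482)·75.4/2099 = 4.6554958 × 10^6.
Sum = 2.6161626 × 10^7.
SE = √(2.6161626 × 10^7) = 5115.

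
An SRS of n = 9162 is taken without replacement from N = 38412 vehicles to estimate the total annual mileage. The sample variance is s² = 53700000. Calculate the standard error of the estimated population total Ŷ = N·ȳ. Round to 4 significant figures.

2.566 × 10^6

Var(Ŷ) = N²·Var(ȳ) = N²·(1 − n/N)·s²/n.
f = 9162/38412 = 0.23851921; Var(ȳ) = 0.76148079·53700000/9162 = 4463.1651.
Var(Ŷ) = 38412² · 4463.1651 = 6.5853186 × 10^12.
SE(Ŷ) = √(6.5853186 × 10^12) = 2.566 × 10^6.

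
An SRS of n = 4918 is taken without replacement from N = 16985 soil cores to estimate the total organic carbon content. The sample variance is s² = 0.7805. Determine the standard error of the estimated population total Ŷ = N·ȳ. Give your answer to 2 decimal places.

Var(Ŷ) = N²·Var(ȳ) = N²·(1 − n/N)·s²/n.
f = 4918/16985 = 0.28954960; Var(ȳ) = 0.71045040·0.7805/4918 = 1.1275041 × 10^-4.
Var(Ŷ) = 16985² · (1.1275041 × 10^-4) = 32527.391.
SE(Ŷ) = √(32527.391) = 180.35.

180.35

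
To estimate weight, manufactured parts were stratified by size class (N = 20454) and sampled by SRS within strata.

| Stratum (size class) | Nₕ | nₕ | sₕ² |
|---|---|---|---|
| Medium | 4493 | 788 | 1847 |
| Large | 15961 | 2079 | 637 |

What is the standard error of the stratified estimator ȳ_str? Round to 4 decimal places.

0.5055

Var(ȳ_str) = Σₕ Wₕ²(1 − fₕ)sₕ²/nₕ with Wₕ = Nₕ/N, N = 20454.
Medium: Wₕ = 0.21966364; term = 0.21966364²·(1 − 0.17538393)·1847/788 = 0.093262876.
Large: Wₕ = 0.78033636; term = 0.78033636²·(1 − 0.13025500)·637/2079 = 0.16227087.
Sum = 0.25553375.
SE = √(0.25553375) = 0.5055.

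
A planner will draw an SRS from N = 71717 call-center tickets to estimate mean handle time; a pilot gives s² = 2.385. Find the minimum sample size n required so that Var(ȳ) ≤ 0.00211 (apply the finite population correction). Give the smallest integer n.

Without fpc, n₀ = s²/D = 2.385/0.00211 = 1130.3318.
With fpc, (1 − n/N)·s²/n ≤ D requires n ≥ n₀/(1 + n₀/N) = 1130.3318/(1 + 1130.3318/71717) = 1112.7931.
Rounding up, n = 1113.

1113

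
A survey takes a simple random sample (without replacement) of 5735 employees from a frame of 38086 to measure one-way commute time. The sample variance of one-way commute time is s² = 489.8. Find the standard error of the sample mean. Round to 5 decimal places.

0.26934

Under SRS without replacement, Var(ȳ) = (1 − f)·s²/n with f = n/N = 5735/38086 = 0.15058027.
Var(ȳ) = (1 − 0.15058027)·489.8/5735 = 0.84941973·0.085405405 = 0.072545037.
SE(ȳ) = √(0.072545037) = 0.26934.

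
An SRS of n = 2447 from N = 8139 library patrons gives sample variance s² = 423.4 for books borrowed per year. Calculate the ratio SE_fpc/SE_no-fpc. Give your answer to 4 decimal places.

0.8363

f = n/N = 2447/8139 = 0.30065119.
SE_no-fpc = √(s²/n) = 0.41596658; SE_fpc = √((1−f)s²/n) = 0.3478607.
Ratio = √(1−f) = 0.83627078.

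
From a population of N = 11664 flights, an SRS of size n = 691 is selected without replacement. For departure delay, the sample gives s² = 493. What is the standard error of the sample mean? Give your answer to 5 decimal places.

Under SRS without replacement, Var(ȳ) = (1 − f)·s²/n with f = n/N = 691/11664 = 0.05924211.
Var(ȳ) = (1 − 0.05924211)·493/691 = 0.94075789·0.71345876 = 0.67119195.
SE(ȳ) = √(0.67119195) = 0.81926.

0.81926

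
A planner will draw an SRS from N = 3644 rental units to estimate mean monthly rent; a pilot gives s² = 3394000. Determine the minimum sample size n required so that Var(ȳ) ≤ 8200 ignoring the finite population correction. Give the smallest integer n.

414

Without fpc, n₀ = s²/D = 3394000/8200 = 413.9024.
Rounding up, n = 414.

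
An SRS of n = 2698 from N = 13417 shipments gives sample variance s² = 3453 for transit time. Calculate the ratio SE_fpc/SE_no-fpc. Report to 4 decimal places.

f = n/N = 2698/13417 = 0.20108817.
SE_no-fpc = √(s²/n) = 1.1312988; SE_fpc = √((1−f)s²/n) = 1.011176.
Ratio = √(1−f) = 0.89381868.

0.8938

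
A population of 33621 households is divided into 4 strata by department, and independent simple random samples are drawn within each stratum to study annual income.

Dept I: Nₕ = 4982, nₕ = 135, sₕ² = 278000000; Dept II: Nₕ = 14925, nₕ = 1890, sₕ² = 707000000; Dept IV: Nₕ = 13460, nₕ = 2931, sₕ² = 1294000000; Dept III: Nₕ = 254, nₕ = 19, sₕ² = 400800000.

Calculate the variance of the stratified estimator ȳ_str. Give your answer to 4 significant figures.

164800

Var(ȳ_str) = Σₕ Wₕ²(1 − fₕ)sₕ²/nₕ with Wₕ = Nₕ/N, N = 33621.
Dept I: Wₕ = 0.14818120; term = 0.14818120²·(1 − 0.02709755)·278000000/135 = 43991.272.
Dept II: Wₕ = 0.44391898; term = 0.44391898²·(1 − 0.12663317)·707000000/1890 = 64381.595.
Dept IV: Wₕ = 0.40034502; term = 0.40034502²·(1 − 0.21775632)·1294000000/2931 = 55351.499.
Dept III: Wₕ = 0.00755480; term = 0.00755480²·(1 − 0.07480315)·400800000/19 = 1113.9211.
Sum = 164838.29.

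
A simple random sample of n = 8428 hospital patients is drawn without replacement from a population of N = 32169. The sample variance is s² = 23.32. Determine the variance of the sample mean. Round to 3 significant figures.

0.00204

Under SRS without replacement, Var(ȳ) = (1 − f)·s²/n with f = n/N = 8428/32169 = 0.26199136.
Var(ȳ) = (1 − 0.26199136)·23.32/8428 = 0.73800864·0.0027669673 = 0.0020420457.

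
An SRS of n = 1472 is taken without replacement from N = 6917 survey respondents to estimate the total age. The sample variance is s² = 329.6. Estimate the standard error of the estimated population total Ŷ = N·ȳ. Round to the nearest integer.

2904

Var(Ŷ) = N²·Var(ȳ) = N²·(1 − n/N)·s²/n.
f = 1472/6917 = 0.21280902; Var(ȳ) = 0.78719098·329.6/1472 = 0.17626233.
Var(Ŷ) = 6917² · 0.17626233 = 8.4332516 × 10^6.
SE(Ŷ) = √(8.4332516 × 10^6) = 2904.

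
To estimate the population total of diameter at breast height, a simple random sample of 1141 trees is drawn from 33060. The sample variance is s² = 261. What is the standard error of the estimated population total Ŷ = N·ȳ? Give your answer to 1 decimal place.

Var(Ŷ) = N²·Var(ȳ) = N²·(1 − n/N)·s²/n.
f = 1141/33060 = 0.03451301; Var(ȳ) = 0.96548699·261/1141 = 0.22085198.
Var(Ŷ) = 33060² · 0.22085198 = 2.4138318 × 10^8.
SE(Ŷ) = √(2.4138318 × 10^8) = 15536.5.

15536.5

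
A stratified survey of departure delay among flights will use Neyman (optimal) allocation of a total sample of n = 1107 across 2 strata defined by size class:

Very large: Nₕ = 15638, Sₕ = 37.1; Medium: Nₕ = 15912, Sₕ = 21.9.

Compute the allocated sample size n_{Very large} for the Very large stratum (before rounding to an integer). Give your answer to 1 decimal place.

Neyman allocation: nₕ = n·NₕSₕ / Σⱼ NⱼSⱼ.
Σ NⱼSⱼ = 15638·37.1 + 15912·21.9 = 928642.6.
n_{Very large} = 1107·15638·37.1 / 928642.6 = 691.6.

691.6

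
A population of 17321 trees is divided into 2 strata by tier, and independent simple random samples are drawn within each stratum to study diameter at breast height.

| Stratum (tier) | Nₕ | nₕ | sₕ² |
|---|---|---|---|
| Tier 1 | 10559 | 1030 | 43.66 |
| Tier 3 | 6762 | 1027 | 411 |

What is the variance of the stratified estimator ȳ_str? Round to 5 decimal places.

Var(ȳ_str) = Σₕ Wₕ²(1 − fₕ)sₕ²/nₕ with Wₕ = Nₕ/N, N = 17321.
Tier 1: Wₕ = 0.60960684; term = 0.60960684²·(1 − 0.09754712)·43.66/1030 = 0.01421578.
Tier 3: Wₕ = 0.39039316; term = 0.39039316²·(1 − 0.15187814)·411/1027 = 0.051728995.
Sum = 0.065944775.

0.06594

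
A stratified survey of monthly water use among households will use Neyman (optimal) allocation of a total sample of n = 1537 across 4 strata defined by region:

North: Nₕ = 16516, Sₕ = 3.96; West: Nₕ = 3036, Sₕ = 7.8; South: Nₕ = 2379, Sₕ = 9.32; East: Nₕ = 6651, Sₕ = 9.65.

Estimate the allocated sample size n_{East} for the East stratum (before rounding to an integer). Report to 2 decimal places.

Neyman allocation: nₕ = n·NₕSₕ / Σⱼ NⱼSⱼ.
Σ NⱼSⱼ = 16516·3.96 + 3036·7.8 + 2379·9.32 + 6651·9.65 = 175438.59.
n_{East} = 1537·6651·9.65 / 175438.59 = 562.29.

562.29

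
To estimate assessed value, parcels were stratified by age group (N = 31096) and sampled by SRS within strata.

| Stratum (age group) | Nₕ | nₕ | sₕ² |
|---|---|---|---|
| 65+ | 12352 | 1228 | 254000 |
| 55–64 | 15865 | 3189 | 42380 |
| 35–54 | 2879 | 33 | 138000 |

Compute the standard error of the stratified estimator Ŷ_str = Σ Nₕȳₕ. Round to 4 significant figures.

Var(Ŷ_str) = Σₕ Nₕ²(1 − fₕ)sₕ²/nₕ.
65+: 12352²·(1 − 1228/12352)·254000/1228 = 2.8420624 × 10^10.
55–64: 15865²·(1 − 3189/15865)·42380/3189 = 2.6725679 × 10^9.
35–54: 2879²·(1 − 33/2879)·138000/33 = 3.4264288 × 10^10.
Sum = 6.535748 × 10^10.
SE = √(6.535748 × 10^10) = 255700.

255700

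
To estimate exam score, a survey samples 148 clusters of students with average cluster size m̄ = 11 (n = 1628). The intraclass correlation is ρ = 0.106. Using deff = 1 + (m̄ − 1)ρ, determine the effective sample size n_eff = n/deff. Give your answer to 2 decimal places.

deff = 1 + (11 − 1)·0.106 = 1 + 1.06 = 2.06.
n_eff = 1628 / 2.06 = 790.29.

790.29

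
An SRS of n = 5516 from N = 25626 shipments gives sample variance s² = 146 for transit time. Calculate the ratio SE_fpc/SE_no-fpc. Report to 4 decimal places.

f = n/N = 5516/25626 = 0.21525014.
SE_no-fpc = √(s²/n) = 0.16269129; SE_fpc = √((1−f)s²/n) = 0.14412188.
Ratio = √(1−f) = 0.88586109.

0.8859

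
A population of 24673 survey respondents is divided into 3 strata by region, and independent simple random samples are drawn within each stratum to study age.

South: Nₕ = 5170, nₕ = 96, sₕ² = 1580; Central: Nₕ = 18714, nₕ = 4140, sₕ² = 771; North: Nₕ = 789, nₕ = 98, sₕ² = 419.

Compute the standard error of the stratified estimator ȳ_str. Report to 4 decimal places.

0.8925

Var(ȳ_str) = Σₕ Wₕ²(1 − fₕ)sₕ²/nₕ with Wₕ = Nₕ/N, N = 24673.
South: Wₕ = 0.20954079; term = 0.20954079²·(1 − 0.01856867)·1580/96 = 0.70922321.
Central: Wₕ = 0.75848093; term = 0.75848093²·(1 − 0.22122475)·771/4140 = 0.083436391.
North: Wₕ = 0.03197828; term = 0.03197828²·(1 − 0.12420786)·419/98 = 0.0038291209.
Sum = 0.79648872.
SE = √(0.79648872) = 0.8925.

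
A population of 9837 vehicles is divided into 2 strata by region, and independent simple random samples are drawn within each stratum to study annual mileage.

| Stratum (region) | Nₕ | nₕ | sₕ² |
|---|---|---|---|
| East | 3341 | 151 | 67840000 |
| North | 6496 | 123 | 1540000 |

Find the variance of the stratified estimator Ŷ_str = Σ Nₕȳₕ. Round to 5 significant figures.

5.3066 × 10^12

Var(Ŷ_str) = Σₕ Nₕ²(1 − fₕ)sₕ²/nₕ.
East: 3341²·(1 − 151/3341)·67840000/151 = 4.7882415 × 10^12.
North: 6496²·(1 − 123/6496)·1540000/123 = 5.1832904 × 10^11.
Sum = 5.3065705 × 10^12.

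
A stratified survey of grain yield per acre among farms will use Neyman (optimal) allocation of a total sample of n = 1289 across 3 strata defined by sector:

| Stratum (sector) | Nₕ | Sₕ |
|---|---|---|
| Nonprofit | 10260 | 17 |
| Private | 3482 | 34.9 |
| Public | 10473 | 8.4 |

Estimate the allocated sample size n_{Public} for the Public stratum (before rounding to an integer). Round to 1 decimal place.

295.4

Neyman allocation: nₕ = n·NₕSₕ / Σⱼ NⱼSⱼ.
Σ NⱼSⱼ = 10260·17 + 3482·34.9 + 10473·8.4 = 383915.
n_{Public} = 1289·10473·8.4 / 383915 = 295.4.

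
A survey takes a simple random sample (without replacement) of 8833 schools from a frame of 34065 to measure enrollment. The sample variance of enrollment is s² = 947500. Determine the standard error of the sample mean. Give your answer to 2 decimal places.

8.91

Under SRS without replacement, Var(ȳ) = (1 − f)·s²/n with f = n/N = 8833/34065 = 0.25929840.
Var(ȳ) = (1 − 0.25929840)·947500/8833 = 0.74070160·107.2682 = 79.453726.
SE(ȳ) = √(79.453726) = 8.91.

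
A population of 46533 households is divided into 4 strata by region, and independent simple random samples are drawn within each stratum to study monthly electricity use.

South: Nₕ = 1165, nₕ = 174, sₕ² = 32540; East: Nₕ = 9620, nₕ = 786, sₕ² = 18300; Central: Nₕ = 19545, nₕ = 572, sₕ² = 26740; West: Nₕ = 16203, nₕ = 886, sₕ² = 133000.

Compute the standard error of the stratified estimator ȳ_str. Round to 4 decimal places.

Var(ȳ_str) = Σₕ Wₕ²(1 − fₕ)sₕ²/nₕ with Wₕ = Nₕ/N, N = 46533.
South: Wₕ = 0.02503600; term = 0.02503600²·(1 − 0.14935622)·32540/174 = 0.099711621.
East: Wₕ = 0.20673501; term = 0.20673501²·(1 − 0.08170478)·18300/786 = 0.91377423.
Central: Wₕ = 0.42002450; term = 0.42002450²·(1 − 0.02926580)·26740/572 = 8.0059883.
West: Wₕ = 0.34820450; term = 0.34820450²·(1 − 0.05468123)·133000/886 = 17.205407.
Sum = 26.224881.
SE = √(26.224881) = 5.1210.

5.1210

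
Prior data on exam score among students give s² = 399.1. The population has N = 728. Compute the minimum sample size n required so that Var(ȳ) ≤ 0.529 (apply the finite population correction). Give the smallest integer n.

371

Without fpc, n₀ = s²/D = 399.1/0.529 = 754.4423.
With fpc, (1 − n/N)·s²/n ≤ D requires n ≥ n₀/(1 + n₀/N) = 754.4423/(1 + 754.4423/728) = 370.4927.
Rounding up, n = 371.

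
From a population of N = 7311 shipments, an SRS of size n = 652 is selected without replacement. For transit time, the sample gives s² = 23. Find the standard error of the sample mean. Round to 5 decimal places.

Under SRS without replacement, Var(ȳ) = (1 − f)·s²/n with f = n/N = 652/7311 = 0.08918069.
Var(ȳ) = (1 − 0.08918069)·23/652 = 0.91081931·0.035276074 = 0.032130129.
SE(ȳ) = √(0.032130129) = 0.17925.

0.17925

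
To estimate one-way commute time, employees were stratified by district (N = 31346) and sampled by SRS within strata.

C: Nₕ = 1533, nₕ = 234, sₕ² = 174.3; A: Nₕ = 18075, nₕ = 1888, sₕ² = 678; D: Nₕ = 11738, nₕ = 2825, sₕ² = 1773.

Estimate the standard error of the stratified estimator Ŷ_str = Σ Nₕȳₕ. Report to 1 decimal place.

Var(Ŷ_str) = Σₕ Nₕ²(1 − fₕ)sₕ²/nₕ.
C: 1533²·(1 − 234/1533)·174.3/234 = 1.4833131 × 10^6.
A: 18075²·(1 − 1888/18075)·678/1888 = 1.0506846 × 10^8.
D: 11738²·(1 − 2825/11738)·1773/2825 = 6.5661121 × 10^7.
Sum = 1.7221289 × 10^8.
SE = √(1.7221289 × 10^8) = 13123.0.

13123.0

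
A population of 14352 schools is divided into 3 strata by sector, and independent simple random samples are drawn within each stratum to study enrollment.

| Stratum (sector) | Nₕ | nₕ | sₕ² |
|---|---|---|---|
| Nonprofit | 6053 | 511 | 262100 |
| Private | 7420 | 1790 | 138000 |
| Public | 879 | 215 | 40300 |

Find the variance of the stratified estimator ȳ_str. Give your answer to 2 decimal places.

99.70

Var(ȳ_str) = Σₕ Wₕ²(1 − fₕ)sₕ²/nₕ with Wₕ = Nₕ/N, N = 14352.
Nonprofit: Wₕ = 0.42175307; term = 0.42175307²·(1 − 0.08442095)·262100/511 = 83.533074.
Private: Wₕ = 0.51700111; term = 0.51700111²·(1 − 0.24123989)·138000/1790 = 15.635562.
Public: Wₕ = 0.06124582; term = 0.06124582²·(1 − 0.24459613)·40300/215 = 0.53112738.
Sum = 99.699763.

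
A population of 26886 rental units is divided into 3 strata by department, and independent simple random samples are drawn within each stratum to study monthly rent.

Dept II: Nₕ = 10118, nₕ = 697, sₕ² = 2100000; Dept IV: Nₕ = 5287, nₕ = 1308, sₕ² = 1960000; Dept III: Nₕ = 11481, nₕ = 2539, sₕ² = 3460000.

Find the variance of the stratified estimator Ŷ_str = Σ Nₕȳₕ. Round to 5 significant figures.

Var(Ŷ_str) = Σₕ Nₕ²(1 − fₕ)sₕ²/nₕ.
Dept II: 10118²·(1 − 697/10118)·2100000/697 = 2.8719587 × 10^11.
Dept IV: 5287²·(1 − 1308/5287)·1960000/1308 = 3.1523293 × 10^10.
Dept III: 11481²·(1 − 2539/11481)·3460000/2539 = 1.3990324 × 10^11.
Sum = 4.586224 × 10^11.

4.5862 × 10^11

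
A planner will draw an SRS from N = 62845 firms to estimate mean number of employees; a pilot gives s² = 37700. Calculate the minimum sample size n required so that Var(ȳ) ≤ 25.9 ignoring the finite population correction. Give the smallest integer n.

1456

Without fpc, n₀ = s²/D = 37700/25.9 = 1455.5985.
Rounding up, n = 1456.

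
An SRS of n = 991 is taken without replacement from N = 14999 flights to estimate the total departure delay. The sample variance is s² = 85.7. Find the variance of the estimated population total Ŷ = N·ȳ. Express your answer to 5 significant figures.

1.8170 × 10^7

Var(Ŷ) = N²·Var(ȳ) = N²·(1 − n/N)·s²/n.
f = 991/14999 = 0.06607107; Var(ȳ) = 0.93392893·85.7/991 = 0.08076459.
Var(Ŷ) = 14999² · 0.08076459 = 1.816961 × 10^7.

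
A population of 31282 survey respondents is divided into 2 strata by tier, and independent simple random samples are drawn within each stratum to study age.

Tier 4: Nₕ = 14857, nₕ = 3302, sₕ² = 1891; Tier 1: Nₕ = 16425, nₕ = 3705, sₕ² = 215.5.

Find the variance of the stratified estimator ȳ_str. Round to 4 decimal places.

0.1129

Var(ȳ_str) = Σₕ Wₕ²(1 − fₕ)sₕ²/nₕ with Wₕ = Nₕ/N, N = 31282.
Tier 4: Wₕ = 0.47493766; term = 0.47493766²·(1 − 0.22225214)·1891/3302 = 0.10046771.
Tier 1: Wₕ = 0.52506234; term = 0.52506234²·(1 − 0.22557078)·215.5/3705 = 0.012418311.
Sum = 0.11288602.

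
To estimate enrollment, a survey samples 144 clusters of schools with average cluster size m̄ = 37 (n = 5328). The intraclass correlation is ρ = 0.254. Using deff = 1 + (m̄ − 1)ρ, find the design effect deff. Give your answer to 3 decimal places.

deff = 1 + (37 − 1)·0.254 = 1 + 9.144 = 10.144.

10.144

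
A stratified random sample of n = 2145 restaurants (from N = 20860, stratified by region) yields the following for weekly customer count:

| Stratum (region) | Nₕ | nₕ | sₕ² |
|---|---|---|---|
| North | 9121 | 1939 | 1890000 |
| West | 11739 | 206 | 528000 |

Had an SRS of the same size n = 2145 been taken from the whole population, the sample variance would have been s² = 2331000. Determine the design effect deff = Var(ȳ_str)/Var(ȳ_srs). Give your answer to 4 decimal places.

0.9684

Var(ȳ_str) = Σ Wₕ²(1−fₕ)sₕ²/nₕ with Wₕ = Nₕ/20860:
  North: (9121/20860)²·(1−1939/9121)·1890000/1939 = 146.73822
  West: (11739/20860)²·(1−206/11739)·528000/206 = 797.46474
  → Var(ȳ_str) = 944.20296.
Var(ȳ_srs) = (1 − 2145/20860)·2331000/2145 = 974.96832.
deff = 944.20296 / 974.96832 = 0.9684.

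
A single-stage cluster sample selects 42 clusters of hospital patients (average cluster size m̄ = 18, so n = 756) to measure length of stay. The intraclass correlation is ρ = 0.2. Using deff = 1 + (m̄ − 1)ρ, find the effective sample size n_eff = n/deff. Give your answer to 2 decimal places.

171.82

deff = 1 + (18 − 1)·0.2 = 1 + 3.4 = 4.4.
n_eff = 756 / 4.4 = 171.82.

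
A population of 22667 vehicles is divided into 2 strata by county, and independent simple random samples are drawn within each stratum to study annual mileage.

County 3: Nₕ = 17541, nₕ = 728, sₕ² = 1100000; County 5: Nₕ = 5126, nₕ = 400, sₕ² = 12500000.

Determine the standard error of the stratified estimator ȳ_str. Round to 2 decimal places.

Var(ȳ_str) = Σₕ Wₕ²(1 − fₕ)sₕ²/nₕ with Wₕ = Nₕ/N, N = 22667.
County 3: Wₕ = 0.77385627; term = 0.77385627²·(1 − 0.04150276)·1100000/728 = 867.30685.
County 5: Wₕ = 0.22614373; term = 0.22614373²·(1 − 0.07803355)·12500000/400 = 1473.4461.
Sum = 2340.753.
SE = √(2340.753) = 48.38.

48.38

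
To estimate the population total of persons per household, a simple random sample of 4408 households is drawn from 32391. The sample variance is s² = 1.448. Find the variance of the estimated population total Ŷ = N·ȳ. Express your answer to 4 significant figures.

297700

Var(Ŷ) = N²·Var(ȳ) = N²·(1 − n/N)·s²/n.
f = 4408/32391 = 0.13608718; Var(ȳ) = 0.86391282·1.448/4408 = 2.8378987 × 10^-4.
Var(Ŷ) = 32391² · (2.8378987 × 10^-4) = 297745.77.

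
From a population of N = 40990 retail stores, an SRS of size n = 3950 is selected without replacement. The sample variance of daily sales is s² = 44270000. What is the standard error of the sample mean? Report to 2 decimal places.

Under SRS without replacement, Var(ȳ) = (1 − f)·s²/n with f = n/N = 3950/40990 = 0.09636497.
Var(ȳ) = (1 − 0.09636497)·44270000/3950 = 0.90363503·11207.595 = 10127.575.
SE(ȳ) = √(10127.575) = 100.64.

100.64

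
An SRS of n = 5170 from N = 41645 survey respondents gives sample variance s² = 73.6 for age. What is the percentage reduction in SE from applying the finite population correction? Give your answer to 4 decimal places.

6.4129

f = n/N = 5170/41645 = 0.12414456.
SE_no-fpc = √(s²/n) = 0.11931461; SE_fpc = √((1−f)s²/n) = 0.11166314.
Ratio = √(1−f) = 0.93587149. Reduction = 100·(1 − 0.93587149) = 6.4129%.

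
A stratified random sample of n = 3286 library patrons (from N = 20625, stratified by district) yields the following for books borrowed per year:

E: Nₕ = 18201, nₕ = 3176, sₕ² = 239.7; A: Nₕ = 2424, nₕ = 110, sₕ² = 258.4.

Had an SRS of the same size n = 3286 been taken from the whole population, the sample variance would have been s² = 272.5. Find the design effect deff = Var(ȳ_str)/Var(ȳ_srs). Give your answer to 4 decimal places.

1.1403

Var(ȳ_str) = Σ Wₕ²(1−fₕ)sₕ²/nₕ with Wₕ = Nₕ/20625:
  E: (18201/20625)²·(1−3176/18201)·239.7/3176 = 0.048518722
  A: (2424/20625)²·(1−110/2424)·258.4/110 = 0.030974755
  → Var(ȳ_str) = 0.079493477.
Var(ȳ_srs) = (1 − 3286/20625)·272.5/3286 = 0.06971545.
deff = 0.079493477 / 0.06971545 = 1.1403.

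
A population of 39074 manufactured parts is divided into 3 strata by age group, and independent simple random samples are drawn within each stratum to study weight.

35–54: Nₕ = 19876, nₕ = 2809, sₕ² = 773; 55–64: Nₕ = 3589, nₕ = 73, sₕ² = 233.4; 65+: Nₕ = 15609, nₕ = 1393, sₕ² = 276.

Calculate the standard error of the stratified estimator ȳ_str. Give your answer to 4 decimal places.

0.3411

Var(ȳ_str) = Σₕ Wₕ²(1 − fₕ)sₕ²/nₕ with Wₕ = Nₕ/N, N = 39074.
35–54: Wₕ = 0.50867585; term = 0.50867585²·(1 − 0.14132622)·773/2809 = 0.061141795.
55–64: Wₕ = 0.09185136; term = 0.09185136²·(1 − 0.02033993)·233.4/73 = 0.026425583.
65+: Wₕ = 0.39947280; term = 0.39947280²·(1 − 0.08924339)·276/1393 = 0.028796169.
Sum = 0.11636355.
SE = √(0.11636355) = 0.3411.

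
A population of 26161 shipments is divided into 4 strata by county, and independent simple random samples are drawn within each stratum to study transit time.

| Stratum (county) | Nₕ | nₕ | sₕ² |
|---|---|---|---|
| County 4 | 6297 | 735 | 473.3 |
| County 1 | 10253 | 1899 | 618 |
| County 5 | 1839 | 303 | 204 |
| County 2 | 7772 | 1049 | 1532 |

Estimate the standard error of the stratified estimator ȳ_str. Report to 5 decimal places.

Var(ȳ_str) = Σₕ Wₕ²(1 − fₕ)sₕ²/nₕ with Wₕ = Nₕ/N, N = 26161.
County 4: Wₕ = 0.24070181; term = 0.24070181²·(1 − 0.11672225)·473.3/735 = 0.032953774.
County 1: Wₕ = 0.39191927; term = 0.39191927²·(1 − 0.18521408)·618/1899 = 0.040728673.
County 5: Wₕ = 0.07029548; term = 0.07029548²·(1 − 0.16476346)·204/303 = 0.0027787649.
County 2: Wₕ = 0.29708344; term = 0.29708344²·(1 − 0.13497169)·1532/1049 = 0.11149888.
Sum = 0.18796009.
SE = √(0.18796009) = 0.43354.

0.43354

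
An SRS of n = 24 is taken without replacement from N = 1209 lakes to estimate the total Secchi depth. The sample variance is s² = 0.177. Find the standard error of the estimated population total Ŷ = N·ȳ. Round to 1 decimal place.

Var(Ŷ) = N²·Var(ȳ) = N²·(1 − n/N)·s²/n.
f = 24/1209 = 0.01985112; Var(ȳ) = 0.98014888·0.177/24 = 0.007228598.
Var(Ŷ) = 1209² · 0.007228598 = 10565.904.
SE(Ŷ) = √(10565.904) = 102.8.

102.8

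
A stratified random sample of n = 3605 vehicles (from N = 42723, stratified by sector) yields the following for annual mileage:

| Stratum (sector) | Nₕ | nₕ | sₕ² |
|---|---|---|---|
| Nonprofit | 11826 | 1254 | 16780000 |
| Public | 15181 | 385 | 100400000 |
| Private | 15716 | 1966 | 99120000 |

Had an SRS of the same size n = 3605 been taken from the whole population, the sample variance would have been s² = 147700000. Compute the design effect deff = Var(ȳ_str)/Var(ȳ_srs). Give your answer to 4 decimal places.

1.0390

Var(ȳ_str) = Σ Wₕ²(1−fₕ)sₕ²/nₕ with Wₕ = Nₕ/42723:
  Nonprofit: (11826/42723)²·(1−1254/11826)·16780000/1254 = 916.57069
  Public: (15181/42723)²·(1−385/15181)·100400000/385 = 32091.809
  Private: (15716/42723)²·(1−1966/15716)·99120000/1966 = 5968.9648
  → Var(ȳ_str) = 38977.344.
Var(ȳ_srs) = (1 − 3605/42723)·147700000/3605 = 37513.72.
deff = 38977.344 / 37513.72 = 1.0390.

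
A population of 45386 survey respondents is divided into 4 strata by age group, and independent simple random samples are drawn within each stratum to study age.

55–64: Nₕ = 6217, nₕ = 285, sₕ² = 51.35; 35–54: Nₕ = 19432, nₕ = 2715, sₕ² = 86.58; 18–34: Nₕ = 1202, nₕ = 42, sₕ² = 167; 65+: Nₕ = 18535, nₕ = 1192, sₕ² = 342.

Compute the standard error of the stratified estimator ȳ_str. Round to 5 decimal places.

Var(ȳ_str) = Σₕ Wₕ²(1 − fₕ)sₕ²/nₕ with Wₕ = Nₕ/N, N = 45386.
55–64: Wₕ = 0.13698057; term = 0.13698057²·(1 − 0.04584205)·51.35/285 = 0.0032257728.
35–54: Wₕ = 0.42814965; term = 0.42814965²·(1 − 0.13971799)·86.58/2715 = 0.0050289784.
18–34: Wₕ = 0.02648394; term = 0.02648394²·(1 − 0.03494176)·167/42 = 0.0026914469.
65+: Wₕ = 0.40838585; term = 0.40838585²·(1 − 0.06431076)·342/1192 = 0.044773686.
Sum = 0.055719884.
SE = √(0.055719884) = 0.23605.

0.23605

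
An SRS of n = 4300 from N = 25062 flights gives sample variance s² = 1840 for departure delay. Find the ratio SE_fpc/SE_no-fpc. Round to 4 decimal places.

0.9102

f = n/N = 4300/25062 = 0.17157450.
SE_no-fpc = √(s²/n) = 0.65414599; SE_fpc = √((1−f)s²/n) = 0.59538983.
Ratio = √(1−f) = 0.91017883.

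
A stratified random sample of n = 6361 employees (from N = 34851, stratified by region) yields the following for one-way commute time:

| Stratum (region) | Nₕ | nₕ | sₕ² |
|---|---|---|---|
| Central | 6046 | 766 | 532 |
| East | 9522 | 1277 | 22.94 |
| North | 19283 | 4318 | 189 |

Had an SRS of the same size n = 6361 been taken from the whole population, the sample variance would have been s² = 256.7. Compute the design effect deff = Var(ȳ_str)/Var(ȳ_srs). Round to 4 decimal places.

Var(ȳ_str) = Σ Wₕ²(1−fₕ)sₕ²/nₕ with Wₕ = Nₕ/34851:
  Central: (6046/34851)²·(1−766/6046)·532/766 = 0.018253848
  East: (9522/34851)²·(1−1277/9522)·22.94/1277 = 0.0011611568
  North: (19283/34851)²·(1−4318/19283)·189/4318 = 0.010399202
  → Var(ȳ_str) = 0.029814207.
Var(ȳ_srs) = (1 − 6361/34851)·256.7/6361 = 0.032989648.
deff = 0.029814207 / 0.032989648 = 0.9037.

0.9037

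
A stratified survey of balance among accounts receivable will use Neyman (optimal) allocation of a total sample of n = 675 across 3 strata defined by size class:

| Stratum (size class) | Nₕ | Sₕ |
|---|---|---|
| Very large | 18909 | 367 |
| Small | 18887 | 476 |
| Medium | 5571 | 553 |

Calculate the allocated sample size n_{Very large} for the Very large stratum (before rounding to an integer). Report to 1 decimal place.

Neyman allocation: nₕ = n·NₕSₕ / Σⱼ NⱼSⱼ.
Σ NⱼSⱼ = 18909·367 + 18887·476 + 5571·553 = 1.9010578 × 10^7.
n_{Very large} = 675·18909·367 / (1.9010578 × 10^7) = 246.4.

246.4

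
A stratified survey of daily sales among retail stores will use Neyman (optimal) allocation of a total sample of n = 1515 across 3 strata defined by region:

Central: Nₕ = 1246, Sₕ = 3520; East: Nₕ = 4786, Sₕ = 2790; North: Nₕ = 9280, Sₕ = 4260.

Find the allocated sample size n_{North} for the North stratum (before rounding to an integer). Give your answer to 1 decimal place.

1045.8

Neyman allocation: nₕ = n·NₕSₕ / Σⱼ NⱼSⱼ.
Σ NⱼSⱼ = 1246·3520 + 4786·2790 + 9280·4260 = 5.727166 × 10^7.
n_{North} = 1515·9280·4260 / (5.727166 × 10^7) = 1045.8.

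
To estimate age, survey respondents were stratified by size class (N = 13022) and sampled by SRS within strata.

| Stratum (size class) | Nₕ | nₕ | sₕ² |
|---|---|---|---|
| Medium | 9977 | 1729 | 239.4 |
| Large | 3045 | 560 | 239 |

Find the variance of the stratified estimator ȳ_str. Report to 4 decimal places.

Var(ȳ_str) = Σₕ Wₕ²(1 − fₕ)sₕ²/nₕ with Wₕ = Nₕ/N, N = 13022.
Medium: Wₕ = 0.76616495; term = 0.76616495²·(1 − 0.17329859)·239.4/1729 = 0.067192747.
Large: Wₕ = 0.23383505; term = 0.23383505²·(1 − 0.18390805)·239/560 = 0.019044439.
Sum = 0.086237186.

0.0862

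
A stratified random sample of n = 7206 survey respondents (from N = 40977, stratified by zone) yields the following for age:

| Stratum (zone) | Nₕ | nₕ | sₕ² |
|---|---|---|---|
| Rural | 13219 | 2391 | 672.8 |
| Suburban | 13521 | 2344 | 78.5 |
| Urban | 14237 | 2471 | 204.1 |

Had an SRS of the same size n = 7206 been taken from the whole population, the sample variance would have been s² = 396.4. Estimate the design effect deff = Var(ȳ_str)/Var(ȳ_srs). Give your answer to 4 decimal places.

0.7773

Var(ȳ_str) = Σ Wₕ²(1−fₕ)sₕ²/nₕ with Wₕ = Nₕ/40977:
  Rural: (13219/40977)²·(1−2391/13219)·672.8/2391 = 0.023986834
  Suburban: (13521/40977)²·(1−2344/13521)·78.5/2344 = 0.0030141565
  Urban: (14237/40977)²·(1−2471/14237)·204.1/2471 = 0.0082401908
  → Var(ȳ_str) = 0.035241181.
Var(ȳ_srs) = (1 − 7206/40977)·396.4/7206 = 0.045335995.
deff = 0.035241181 / 0.045335995 = 0.7773.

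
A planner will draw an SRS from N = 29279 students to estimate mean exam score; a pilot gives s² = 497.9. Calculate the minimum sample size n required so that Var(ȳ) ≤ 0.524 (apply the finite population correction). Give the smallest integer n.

Without fpc, n₀ = s²/D = 497.9/0.524 = 950.1908.
With fpc, (1 − n/N)·s²/n ≤ D requires n ≥ n₀/(1 + n₀/N) = 950.1908/(1 + 950.1908/29279) = 920.3236.
Rounding up, n = 921.

921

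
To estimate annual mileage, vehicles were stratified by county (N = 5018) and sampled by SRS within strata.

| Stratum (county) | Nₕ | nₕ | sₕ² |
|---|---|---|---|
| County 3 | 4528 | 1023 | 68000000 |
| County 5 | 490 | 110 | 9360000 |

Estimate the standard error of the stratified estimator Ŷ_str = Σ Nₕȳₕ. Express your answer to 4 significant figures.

Var(Ŷ_str) = Σₕ Nₕ²(1 − fₕ)sₕ²/nₕ.
County 3: 4528²·(1 − 1023/4528)·68000000/1023 = 1.0549399 × 10^12.
County 5: 490²·(1 − 110/490)·9360000/110 = 1.5843927 × 10^10.
Sum = 1.0707838 × 10^12.
SE = √(1.0707838 × 10^12) = 1.035 × 10^6.

1.035 × 10^6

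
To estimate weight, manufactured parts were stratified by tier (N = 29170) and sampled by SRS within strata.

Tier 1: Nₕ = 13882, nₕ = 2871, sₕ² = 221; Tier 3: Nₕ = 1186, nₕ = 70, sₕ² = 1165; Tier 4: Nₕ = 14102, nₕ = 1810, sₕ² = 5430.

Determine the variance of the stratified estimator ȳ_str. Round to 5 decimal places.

0.65087

Var(ȳ_str) = Σₕ Wₕ²(1 − fₕ)sₕ²/nₕ with Wₕ = Nₕ/N, N = 29170.
Tier 1: Wₕ = 0.47589990; term = 0.47589990²·(1 − 0.20681458)·221/2871 = 0.01382818.
Tier 3: Wₕ = 0.04065821; term = 0.04065821²·(1 − 0.05902192)·1165/70 = 0.025888323.
Tier 4: Wₕ = 0.48344189; term = 0.48344189²·(1 − 0.12835059)·5430/1810 = 0.61115541.
Sum = 0.65087191.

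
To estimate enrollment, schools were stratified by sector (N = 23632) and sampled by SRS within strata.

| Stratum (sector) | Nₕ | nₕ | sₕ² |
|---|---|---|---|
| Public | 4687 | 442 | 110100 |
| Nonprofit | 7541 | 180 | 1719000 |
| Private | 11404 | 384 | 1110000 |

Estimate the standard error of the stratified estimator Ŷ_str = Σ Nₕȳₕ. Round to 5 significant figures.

Var(Ŷ_str) = Σₕ Nₕ²(1 − fₕ)sₕ²/nₕ.
Public: 4687²·(1 − 442/4687)·110100/442 = 4.956073 × 10^9.
Nonprofit: 7541²·(1 − 180/7541)·1719000/180 = 5.3011382 × 10^11.
Private: 11404²·(1 − 384/11404)·1110000/384 = 3.6327086 × 10^11.
Sum = 8.9834075 × 10^11.
SE = √(8.9834075 × 10^11) = 947810.

947810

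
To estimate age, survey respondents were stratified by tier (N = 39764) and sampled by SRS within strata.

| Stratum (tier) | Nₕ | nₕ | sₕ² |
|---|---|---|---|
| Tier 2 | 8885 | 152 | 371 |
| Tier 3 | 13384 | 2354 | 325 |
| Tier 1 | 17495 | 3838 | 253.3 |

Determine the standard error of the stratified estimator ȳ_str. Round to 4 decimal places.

Var(ȳ_str) = Σₕ Wₕ²(1 − fₕ)sₕ²/nₕ with Wₕ = Nₕ/N, N = 39764.
Tier 2: Wₕ = 0.22344332; term = 0.22344332²·(1 − 0.01710748)·371/152 = 0.11977635.
Tier 3: Wₕ = 0.33658586; term = 0.33658586²·(1 − 0.17588165)·325/2354 = 0.012890157.
Tier 1: Wₕ = 0.43997083; term = 0.43997083²·(1 − 0.21937696)·253.3/3838 = 0.0099728513.
Sum = 0.14263936.
SE = √(0.14263936) = 0.3777.

0.3777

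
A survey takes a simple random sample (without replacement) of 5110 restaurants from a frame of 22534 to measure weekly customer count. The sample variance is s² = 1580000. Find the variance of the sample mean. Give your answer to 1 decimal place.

Under SRS without replacement, Var(ȳ) = (1 − f)·s²/n with f = n/N = 5110/22534 = 0.22676844.
Var(ȳ) = (1 − 0.22676844)·1580000/5110 = 0.77323156·309.19765 = 239.08138.

239.1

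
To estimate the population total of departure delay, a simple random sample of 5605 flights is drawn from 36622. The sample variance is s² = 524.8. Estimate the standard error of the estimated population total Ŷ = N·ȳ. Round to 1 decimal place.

Var(Ŷ) = N²·Var(ȳ) = N²·(1 − n/N)·s²/n.
f = 5605/36622 = 0.15305008; Var(ȳ) = 0.84694992·524.8/5605 = 0.079300503.
Var(Ŷ) = 36622² · 0.079300503 = 1.0635553 × 10^8.
SE(Ŷ) = √(1.0635553 × 10^8) = 10312.9.

10312.9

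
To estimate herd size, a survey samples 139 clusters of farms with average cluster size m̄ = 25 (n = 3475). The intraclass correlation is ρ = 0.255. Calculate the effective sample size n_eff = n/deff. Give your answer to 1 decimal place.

deff = 1 + (25 − 1)·0.255 = 1 + 6.12 = 7.12.
n_eff = 3475 / 7.12 = 488.1.

488.1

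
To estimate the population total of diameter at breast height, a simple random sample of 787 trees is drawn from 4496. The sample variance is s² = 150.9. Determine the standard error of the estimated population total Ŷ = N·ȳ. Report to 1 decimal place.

Var(Ŷ) = N²·Var(ȳ) = N²·(1 − n/N)·s²/n.
f = 787/4496 = 0.17504448; Var(ȳ) = 0.82495552·150.9/787 = 0.15817762.
Var(Ŷ) = 4496² · 0.15817762 = 3.1974049 × 10^6.
SE(Ŷ) = √(3.1974049 × 10^6) = 1788.1.

1788.1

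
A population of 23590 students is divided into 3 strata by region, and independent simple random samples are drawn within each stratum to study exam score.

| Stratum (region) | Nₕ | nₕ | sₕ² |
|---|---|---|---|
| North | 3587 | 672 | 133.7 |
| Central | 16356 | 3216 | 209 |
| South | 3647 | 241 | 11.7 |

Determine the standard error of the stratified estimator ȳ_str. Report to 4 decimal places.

Var(ȳ_str) = Σₕ Wₕ²(1 − fₕ)sₕ²/nₕ with Wₕ = Nₕ/N, N = 23590.
North: Wₕ = 0.15205596; term = 0.15205596²·(1 − 0.18734318)·133.7/672 = 0.0037383175.
Central: Wₕ = 0.69334464; term = 0.69334464²·(1 − 0.19662509)·209/3216 = 0.025098446.
South: Wₕ = 0.15459941; term = 0.15459941²·(1 − 0.06608171)·11.7/241 = 0.0010836608.
Sum = 0.029920424.
SE = √(0.029920424) = 0.1730.

0.1730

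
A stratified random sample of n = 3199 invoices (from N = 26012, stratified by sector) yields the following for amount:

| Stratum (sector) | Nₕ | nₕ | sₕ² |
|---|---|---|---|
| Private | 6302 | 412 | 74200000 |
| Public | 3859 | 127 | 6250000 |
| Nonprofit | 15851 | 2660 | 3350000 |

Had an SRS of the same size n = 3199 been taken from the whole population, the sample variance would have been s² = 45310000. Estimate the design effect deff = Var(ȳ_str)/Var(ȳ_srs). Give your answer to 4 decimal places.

0.9110

Var(ȳ_str) = Σ Wₕ²(1−fₕ)sₕ²/nₕ with Wₕ = Nₕ/26012:
  Private: (6302/26012)²·(1−412/6302)·74200000/412 = 9879.9078
  Public: (3859/26012)²·(1−127/3859)·6250000/127 = 1047.4787
  Nonprofit: (15851/26012)²·(1−2660/15851)·3350000/2660 = 389.1796
  → Var(ȳ_str) = 11316.566.
Var(ȳ_srs) = (1 − 3199/26012)·45310000/3199 = 12421.913.
deff = 11316.566 / 12421.913 = 0.9110.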